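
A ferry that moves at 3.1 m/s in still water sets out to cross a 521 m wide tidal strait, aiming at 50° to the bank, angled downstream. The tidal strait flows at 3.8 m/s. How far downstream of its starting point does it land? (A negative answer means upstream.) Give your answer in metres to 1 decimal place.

1270.9 m

Perpendicular speed = 2.375 m/s; crossing time = 521 / 2.375 = 219.393 s.
Net downstream speed = 5.793 m/s.
Drift = 5.793 × 219.393 = 1270.863 m (downstream).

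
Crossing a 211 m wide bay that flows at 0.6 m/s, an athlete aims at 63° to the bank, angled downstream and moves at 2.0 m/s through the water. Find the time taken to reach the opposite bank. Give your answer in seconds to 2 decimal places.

The component of the athlete's velocity perpendicular to the bank is 2.0 × sin 63° = 1.782 m/s.
Only the cross-stream component determines the crossing time; the current contributes nothing perpendicular to the bank.
Time = 211 / 1.782 = 118.405 s.

118.41 s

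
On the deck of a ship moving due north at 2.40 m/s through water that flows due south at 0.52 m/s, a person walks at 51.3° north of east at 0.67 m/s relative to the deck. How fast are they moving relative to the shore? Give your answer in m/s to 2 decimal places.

In east/north components (m/s): person relative to ship = (0.419, 0.523); ship relative to water = (0.000, 2.400); water relative to ground = (0.000, -0.520).
Sum = (0.419, 2.403) m/s.
Speed = |(0.419, 2.403)| = 2.439 m/s.

2.44 m/s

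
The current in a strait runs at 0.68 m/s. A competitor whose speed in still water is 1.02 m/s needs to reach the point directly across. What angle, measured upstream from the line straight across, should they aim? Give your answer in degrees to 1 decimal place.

41.8°

To cancel the current, the upstream component of the competitor's velocity must equal the flow: 1.02 sin θ = 0.68.
sin θ = 0.68 / 1.02 = 0.6667.
θ = arcsin(0.6667) = 41.810°.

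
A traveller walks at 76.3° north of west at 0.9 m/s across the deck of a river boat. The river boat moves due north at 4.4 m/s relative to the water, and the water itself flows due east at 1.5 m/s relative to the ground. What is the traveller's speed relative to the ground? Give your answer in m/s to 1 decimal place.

5.4 m/s

In east/north components (m/s): traveller relative to river boat = (-0.213, 0.874); river boat relative to water = (0.000, 4.400); water relative to ground = (1.500, 0.000).
Sum = (1.287, 5.274) m/s.
Speed = |(1.287, 5.274)| = 5.429 m/s.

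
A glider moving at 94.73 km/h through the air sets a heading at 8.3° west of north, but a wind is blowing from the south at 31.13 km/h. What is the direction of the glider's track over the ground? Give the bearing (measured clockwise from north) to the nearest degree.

Taking east as x and north as y: velocity relative to the air = (-13.675, 93.738) km/h; the air relative to ground = (0.000, 31.130) km/h.
Velocity relative to ground = (-13.675, 93.738) + (0.000, 31.130) = (-13.675, 124.868) km/h.
Bearing = atan2(-13.67, 124.87) = 353.75° clockwise from north.

354°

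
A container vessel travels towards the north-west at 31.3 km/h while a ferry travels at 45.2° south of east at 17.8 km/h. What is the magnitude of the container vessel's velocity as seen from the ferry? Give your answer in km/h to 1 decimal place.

49.1 km/h

Taking east as x and north as y: container vessel velocity = (-22.132, 22.132) km/h; ferry velocity = (12.542, -12.630) km/h.
Velocity of container vessel relative to ferry = (-22.132, 22.132) − (12.542, -12.630) = (-34.675, 34.763) km/h.
Magnitude = |(-34.675, 34.763)| = 49.100 km/h.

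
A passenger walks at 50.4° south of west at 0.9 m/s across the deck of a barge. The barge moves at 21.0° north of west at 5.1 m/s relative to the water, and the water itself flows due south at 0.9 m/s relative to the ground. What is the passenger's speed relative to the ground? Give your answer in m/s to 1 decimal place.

5.3 m/s

In east/north components (m/s): passenger relative to barge = (-0.574, -0.693); barge relative to water = (-4.761, 1.828); water relative to ground = (0.000, -0.900).
Sum = (-5.335, 0.234) m/s.
Speed = |(-5.335, 0.234)| = 5.340 m/s.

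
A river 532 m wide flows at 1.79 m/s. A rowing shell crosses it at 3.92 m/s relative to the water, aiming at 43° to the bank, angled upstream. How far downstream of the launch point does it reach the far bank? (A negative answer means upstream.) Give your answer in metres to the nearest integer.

Perpendicular speed = 2.673 m/s; crossing time = 532 / 2.673 = 198.995 s.
Net downstream speed = -1.077 m/s.
Drift = -1.077 × 198.995 = -214.299 m (upstream).

-214 m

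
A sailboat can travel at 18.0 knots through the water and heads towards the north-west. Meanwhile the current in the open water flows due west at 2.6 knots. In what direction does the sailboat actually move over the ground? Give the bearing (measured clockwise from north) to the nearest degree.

Taking east as x and north as y: velocity relative to the water = (-12.728, 12.728) knots; the water relative to ground = (-2.600, 0.000) knots.
Velocity relative to ground = (-12.728, 12.728) + (-2.600, 0.000) = (-15.328, 12.728) knots.
Bearing = atan2(-15.33, 12.73) = 309.71° clockwise from north.

310°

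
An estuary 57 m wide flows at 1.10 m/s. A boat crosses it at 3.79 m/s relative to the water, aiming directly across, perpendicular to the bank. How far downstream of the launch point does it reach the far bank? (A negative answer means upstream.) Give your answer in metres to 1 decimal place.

16.5 m

Perpendicular speed = 3.790 m/s; crossing time = 57 / 3.790 = 15.040 s.
Net downstream speed = 1.100 m/s.
Drift = 1.100 × 15.040 = 16.544 m (downstream).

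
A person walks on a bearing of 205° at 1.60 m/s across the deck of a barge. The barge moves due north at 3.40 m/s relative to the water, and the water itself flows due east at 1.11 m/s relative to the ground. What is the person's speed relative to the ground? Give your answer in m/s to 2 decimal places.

In east/north components (m/s): person relative to barge = (-0.676, -1.450); barge relative to water = (0.000, 3.400); water relative to ground = (1.110, 0.000).
Sum = (0.434, 1.950) m/s.
Speed = |(0.434, 1.950)| = 1.998 m/s.

2.00 m/s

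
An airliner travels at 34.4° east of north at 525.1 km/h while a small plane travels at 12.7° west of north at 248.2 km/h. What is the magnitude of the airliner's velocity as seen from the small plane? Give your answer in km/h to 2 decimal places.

Taking east as x and north as y: airliner velocity = (296.664, 433.267) km/h; small plane velocity = (-54.566, 242.128) km/h.
Velocity of airliner relative to small plane = (296.664, 433.267) − (-54.566, 242.128) = (351.230, 191.139) km/h.
Magnitude = |(351.230, 191.139)| = 399.871 km/h.

399.87 km/h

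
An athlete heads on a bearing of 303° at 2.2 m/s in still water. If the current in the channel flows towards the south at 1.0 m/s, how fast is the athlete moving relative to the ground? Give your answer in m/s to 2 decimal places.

1.86 m/s

Taking east as x and north as y: velocity relative to the water = (-1.845, 1.198) m/s; the water relative to ground = (0.000, -1.000) m/s.
Velocity relative to ground = (-1.845, 1.198) + (0.000, -1.000) = (-1.845, 0.198) m/s.
Speed = |(-1.845, 0.198)| = 1.856 m/s.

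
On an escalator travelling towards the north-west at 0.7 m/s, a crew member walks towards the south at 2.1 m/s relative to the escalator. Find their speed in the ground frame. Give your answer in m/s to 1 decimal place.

1.7 m/s

Taking east as x and north as y: escalator velocity = (-0.495, 0.495) m/s; crew member velocity relative to escalator = (0.000, -2.100) m/s.
Velocity relative to ground = (-0.495, 0.495) + (0.000, -2.100) = (-0.495, -1.605) m/s.
Speed = |(-0.495, -1.605)| = 1.680 m/s.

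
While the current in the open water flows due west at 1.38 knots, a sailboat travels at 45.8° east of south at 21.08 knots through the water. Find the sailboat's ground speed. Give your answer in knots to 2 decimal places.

20.11 knots

Taking east as x and north as y: velocity relative to the water = (15.112, -14.696) knots; the water relative to ground = (-1.380, 0.000) knots.
Velocity relative to ground = (15.112, -14.696) + (-1.380, 0.000) = (13.732, -14.696) knots.
Speed = |(13.732, -14.696)| = 20.114 knots.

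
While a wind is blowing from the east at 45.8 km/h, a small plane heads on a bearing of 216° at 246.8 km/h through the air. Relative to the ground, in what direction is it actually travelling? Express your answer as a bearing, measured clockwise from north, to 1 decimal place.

223.7°

Taking east as x and north as y: velocity relative to the air = (-145.065, -199.665) km/h; the air relative to ground = (-45.800, 0.000) km/h.
Velocity relative to ground = (-145.065, -199.665) + (-45.800, 0.000) = (-190.865, -199.665) km/h.
Bearing = atan2(-190.87, -199.67) = 223.71° clockwise from north.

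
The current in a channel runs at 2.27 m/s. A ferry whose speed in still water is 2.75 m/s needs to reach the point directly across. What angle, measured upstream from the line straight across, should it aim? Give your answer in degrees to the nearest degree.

To cancel the current, the upstream component of the ferry's velocity must equal the flow: 2.75 sin θ = 2.27.
sin θ = 2.27 / 2.75 = 0.8255.
θ = arcsin(0.8255) = 55.635°.

56°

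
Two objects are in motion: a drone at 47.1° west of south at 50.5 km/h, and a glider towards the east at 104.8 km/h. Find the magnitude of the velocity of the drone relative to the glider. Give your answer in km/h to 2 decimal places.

Taking east as x and north as y: drone velocity = (-36.993, -34.376) km/h; glider velocity = (104.800, 0.000) km/h.
Velocity of drone relative to glider = (-36.993, -34.376) − (104.800, 0.000) = (-141.793, -34.376) km/h.
Magnitude = |(-141.793, -34.376)| = 145.901 km/h.

145.90 km/h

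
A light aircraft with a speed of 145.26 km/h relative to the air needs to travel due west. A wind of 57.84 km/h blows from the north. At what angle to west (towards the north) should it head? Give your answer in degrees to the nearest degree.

The wind pushes perpendicular to the desired track; the heading must have a component into the wind equal to 57.84 km/h: 145.26 sin θ = 57.84.
sin θ = 0.3982, so θ = 23.465°.

23°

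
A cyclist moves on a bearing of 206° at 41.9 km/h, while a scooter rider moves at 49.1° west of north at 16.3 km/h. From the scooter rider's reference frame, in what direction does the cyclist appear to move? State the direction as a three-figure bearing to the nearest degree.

Taking east as x and north as y: cyclist velocity = (-18.368, -37.659) km/h; scooter rider velocity = (-12.320, 10.672) km/h.
Velocity of cyclist relative to scooter rider = (-18.368, -37.659) − (-12.320, 10.672) = (-6.047, -48.332) km/h.
Bearing = atan2(-6.05, -48.33) = 187.13° clockwise from north.

187°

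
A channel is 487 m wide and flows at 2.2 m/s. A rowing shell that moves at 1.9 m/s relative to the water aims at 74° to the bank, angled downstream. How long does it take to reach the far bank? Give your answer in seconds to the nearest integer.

267 s

The component of the rowing shell's velocity perpendicular to the bank is 1.9 × sin 74° = 1.826 m/s.
The flow acts along the bank and has no component across it.
Time = 487 / 1.826 = 266.645 s.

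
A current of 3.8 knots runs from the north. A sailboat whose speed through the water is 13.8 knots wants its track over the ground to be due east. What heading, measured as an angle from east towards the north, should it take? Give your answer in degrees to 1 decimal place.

16.0°

The current pushes perpendicular to the desired track; the heading must have a component into the current equal to 3.8 knots: 13.8 sin θ = 3.8.
sin θ = 0.2754, so θ = 15.984°.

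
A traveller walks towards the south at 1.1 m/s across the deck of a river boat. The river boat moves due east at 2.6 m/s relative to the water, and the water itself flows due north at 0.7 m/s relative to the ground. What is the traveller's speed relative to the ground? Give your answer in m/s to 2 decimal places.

2.63 m/s

In east/north components (m/s): traveller relative to river boat = (0.000, -1.100); river boat relative to water = (2.600, 0.000); water relative to ground = (0.000, 0.700).
Sum = (2.600, -0.400) m/s.
Speed = |(2.600, -0.400)| = 2.631 m/s.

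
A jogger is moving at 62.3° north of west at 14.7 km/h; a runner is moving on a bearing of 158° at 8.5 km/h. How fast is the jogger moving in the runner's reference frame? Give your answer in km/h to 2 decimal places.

23.17 km/h

Taking east as x and north as y: jogger velocity = (-6.833, 13.015) km/h; runner velocity = (3.184, -7.881) km/h.
Velocity of jogger relative to runner = (-6.833, 13.015) − (3.184, -7.881) = (-10.017, 20.896) km/h.
Magnitude = |(-10.017, 20.896)| = 23.173 km/h.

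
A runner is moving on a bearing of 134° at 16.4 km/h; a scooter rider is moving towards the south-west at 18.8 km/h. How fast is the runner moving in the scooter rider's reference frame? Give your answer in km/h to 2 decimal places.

Taking east as x and north as y: runner velocity = (11.797, -11.392) km/h; scooter rider velocity = (-13.294, -13.294) km/h.
Velocity of runner relative to scooter rider = (11.797, -11.392) − (-13.294, -13.294) = (25.091, 1.901) km/h.
Magnitude = |(25.091, 1.901)| = 25.163 km/h.

25.16 km/h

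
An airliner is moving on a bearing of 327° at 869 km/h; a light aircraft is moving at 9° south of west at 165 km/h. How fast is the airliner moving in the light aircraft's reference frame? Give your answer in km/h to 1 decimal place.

Taking east as x and north as y: airliner velocity = (-473.291, 728.805) km/h; light aircraft velocity = (-162.969, -25.812) km/h.
Velocity of airliner relative to light aircraft = (-473.291, 728.805) − (-162.969, -25.812) = (-310.323, 754.616) km/h.
Magnitude = |(-310.323, 754.616)| = 815.933 km/h.

815.9 km/h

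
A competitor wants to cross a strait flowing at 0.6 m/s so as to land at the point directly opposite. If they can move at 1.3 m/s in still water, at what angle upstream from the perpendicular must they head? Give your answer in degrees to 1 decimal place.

To cancel the current, the upstream component of the competitor's velocity must equal the flow: 1.3 sin θ = 0.6.
sin θ = 0.6 / 1.3 = 0.4615.
θ = arcsin(0.4615) = 27.486°.

27.5°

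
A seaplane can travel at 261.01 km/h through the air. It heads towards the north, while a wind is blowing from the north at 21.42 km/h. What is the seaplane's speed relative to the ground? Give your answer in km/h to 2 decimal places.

Taking east as x and north as y: velocity relative to the air = (0.000, 261.010) km/h; the air relative to ground = (0.000, -21.420) km/h.
Velocity relative to ground = (0.000, 261.010) + (0.000, -21.420) = (0.000, 239.590) km/h.
Speed = |(0.000, 239.590)| = 239.590 km/h.

239.59 km/h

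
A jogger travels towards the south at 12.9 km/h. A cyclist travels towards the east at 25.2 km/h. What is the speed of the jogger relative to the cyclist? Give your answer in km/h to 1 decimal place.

28.3 km/h

Taking east as x and north as y: jogger velocity = (0.000, -12.900) km/h; cyclist velocity = (25.200, 0.000) km/h.
Velocity of jogger relative to cyclist = (0.000, -12.900) − (25.200, 0.000) = (-25.200, -12.900) km/h.
Magnitude = |(-25.200, -12.900)| = 28.310 km/h.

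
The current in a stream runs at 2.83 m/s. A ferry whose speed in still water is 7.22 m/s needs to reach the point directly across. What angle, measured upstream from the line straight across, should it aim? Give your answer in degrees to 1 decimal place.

23.1°

To cancel the current, the upstream component of the ferry's velocity must equal the flow: 7.22 sin θ = 2.83.
sin θ = 2.83 / 7.22 = 0.3920.
θ = arcsin(0.3920) = 23.077°.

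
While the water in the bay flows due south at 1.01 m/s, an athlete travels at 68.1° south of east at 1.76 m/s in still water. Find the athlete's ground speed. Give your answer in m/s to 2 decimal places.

2.72 m/s

Taking east as x and north as y: velocity relative to the water = (0.656, -1.633) m/s; the water relative to ground = (0.000, -1.010) m/s.
Velocity relative to ground = (0.656, -1.633) + (0.000, -1.010) = (0.656, -2.643) m/s.
Speed = |(0.656, -2.643)| = 2.723 m/s.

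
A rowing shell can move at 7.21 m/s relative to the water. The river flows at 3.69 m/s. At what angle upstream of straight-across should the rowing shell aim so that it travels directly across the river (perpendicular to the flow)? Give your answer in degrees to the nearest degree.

To cancel the current, the upstream component of the rowing shell's velocity must equal the flow: 7.21 sin θ = 3.69.
sin θ = 3.69 / 7.21 = 0.5118.
θ = arcsin(0.5118) = 30.783°.

31°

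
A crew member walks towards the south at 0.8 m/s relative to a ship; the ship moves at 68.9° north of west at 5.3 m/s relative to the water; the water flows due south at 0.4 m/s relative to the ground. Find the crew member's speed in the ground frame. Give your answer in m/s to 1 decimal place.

4.2 m/s

In east/north components (m/s): crew member relative to ship = (0.000, -0.800); ship relative to water = (-1.908, 4.945); water relative to ground = (0.000, -0.400).
Sum = (-1.908, 3.745) m/s.
Speed = |(-1.908, 3.745)| = 4.203 m/s.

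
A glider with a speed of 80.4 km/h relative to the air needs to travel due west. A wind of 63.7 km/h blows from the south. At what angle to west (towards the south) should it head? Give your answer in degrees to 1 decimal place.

52.4°

The wind pushes perpendicular to the desired track; the heading must have a component into the wind equal to 63.7 km/h: 80.4 sin θ = 63.7.
sin θ = 0.7923, so θ = 52.400°.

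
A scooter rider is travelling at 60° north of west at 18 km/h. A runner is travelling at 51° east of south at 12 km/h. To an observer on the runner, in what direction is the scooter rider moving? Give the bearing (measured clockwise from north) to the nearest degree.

322°

Taking east as x and north as y: scooter rider velocity = (-9.000, 15.588) km/h; runner velocity = (9.326, -7.552) km/h.
Velocity of scooter rider relative to runner = (-9.000, 15.588) − (9.326, -7.552) = (-18.326, 23.140) km/h.
Bearing = atan2(-18.33, 23.14) = 321.62° clockwise from north.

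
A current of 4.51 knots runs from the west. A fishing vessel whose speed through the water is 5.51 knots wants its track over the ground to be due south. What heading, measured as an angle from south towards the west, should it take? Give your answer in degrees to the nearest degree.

The current pushes perpendicular to the desired track; the heading must have a component into the current equal to 4.51 knots: 5.51 sin θ = 4.51.
sin θ = 0.8185, so θ = 54.936°.

55°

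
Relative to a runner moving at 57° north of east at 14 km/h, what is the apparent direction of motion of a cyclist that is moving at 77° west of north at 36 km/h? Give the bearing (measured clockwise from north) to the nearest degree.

265°

Taking east as x and north as y: cyclist velocity = (-35.077, 8.098) km/h; runner velocity = (7.625, 11.741) km/h.
Velocity of cyclist relative to runner = (-35.077, 8.098) − (7.625, 11.741) = (-42.702, -3.643) km/h.
Bearing = atan2(-42.70, -3.64) = 265.12° clockwise from north.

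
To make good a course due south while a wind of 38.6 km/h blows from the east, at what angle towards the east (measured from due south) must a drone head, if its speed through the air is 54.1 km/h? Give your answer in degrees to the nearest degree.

The wind pushes perpendicular to the desired track; the heading must have a component into the wind equal to 38.6 km/h: 54.1 sin θ = 38.6.
sin θ = 0.7135, so θ = 45.520°.

46°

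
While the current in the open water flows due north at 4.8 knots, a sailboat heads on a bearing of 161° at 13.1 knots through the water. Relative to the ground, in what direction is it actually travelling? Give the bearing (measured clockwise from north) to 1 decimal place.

150.7°

Taking east as x and north as y: velocity relative to the water = (4.265, -12.386) knots; the water relative to ground = (0.000, 4.800) knots.
Velocity relative to ground = (4.265, -12.386) + (0.000, 4.800) = (4.265, -7.586) knots.
Bearing = atan2(4.26, -7.59) = 150.66° clockwise from north.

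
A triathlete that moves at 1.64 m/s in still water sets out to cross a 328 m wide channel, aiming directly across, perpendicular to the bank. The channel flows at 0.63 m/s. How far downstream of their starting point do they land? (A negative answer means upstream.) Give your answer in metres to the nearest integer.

Perpendicular speed = 1.640 m/s; crossing time = 328 / 1.640 = 200.000 s.
Net downstream speed = 0.630 m/s.
Drift = 0.630 × 200.000 = 126.000 m (downstream).

126 m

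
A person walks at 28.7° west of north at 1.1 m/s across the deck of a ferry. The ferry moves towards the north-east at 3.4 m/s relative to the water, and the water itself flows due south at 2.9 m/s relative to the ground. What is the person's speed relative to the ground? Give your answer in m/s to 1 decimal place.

1.9 m/s

In east/north components (m/s): person relative to ferry = (-0.528, 0.965); ferry relative to water = (2.404, 2.404); water relative to ground = (0.000, -2.900).
Sum = (1.876, 0.469) m/s.
Speed = |(1.876, 0.469)| = 1.934 m/s.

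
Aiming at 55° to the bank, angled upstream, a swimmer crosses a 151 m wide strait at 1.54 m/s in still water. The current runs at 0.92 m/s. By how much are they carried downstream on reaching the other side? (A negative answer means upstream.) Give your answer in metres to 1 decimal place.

Perpendicular speed = 1.261 m/s; crossing time = 151 / 1.261 = 119.699 s.
Net downstream speed = 0.037 m/s.
Drift = 0.037 × 119.699 = 4.392 m (downstream).

4.4 m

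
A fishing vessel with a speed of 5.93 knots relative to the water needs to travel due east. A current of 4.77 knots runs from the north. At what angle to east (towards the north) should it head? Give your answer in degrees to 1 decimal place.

The current pushes perpendicular to the desired track; the heading must have a component into the current equal to 4.77 knots: 5.93 sin θ = 4.77.
sin θ = 0.8044, so θ = 53.551°.

53.6°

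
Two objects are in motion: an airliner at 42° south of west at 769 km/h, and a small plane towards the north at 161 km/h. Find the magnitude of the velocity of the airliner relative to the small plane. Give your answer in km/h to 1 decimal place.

884.9 km/h

Taking east as x and north as y: airliner velocity = (-571.478, -514.561) km/h; small plane velocity = (0.000, 161.000) km/h.
Velocity of airliner relative to small plane = (-571.478, -514.561) − (0.000, 161.000) = (-571.478, -675.561) km/h.
Magnitude = |(-571.478, -675.561)| = 884.856 km/h.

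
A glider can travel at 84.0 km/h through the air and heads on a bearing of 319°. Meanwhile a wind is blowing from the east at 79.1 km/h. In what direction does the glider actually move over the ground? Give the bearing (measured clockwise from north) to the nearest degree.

Taking east as x and north as y: velocity relative to the air = (-55.109, 63.396) km/h; the air relative to ground = (-79.100, 0.000) km/h.
Velocity relative to ground = (-55.109, 63.396) + (-79.100, 0.000) = (-134.209, 63.396) km/h.
Bearing = atan2(-134.21, 63.40) = 295.28° clockwise from north.

295°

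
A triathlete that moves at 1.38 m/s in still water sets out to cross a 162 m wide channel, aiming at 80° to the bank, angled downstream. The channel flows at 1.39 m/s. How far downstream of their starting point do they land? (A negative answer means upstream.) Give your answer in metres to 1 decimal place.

Perpendicular speed = 1.359 m/s; crossing time = 162 / 1.359 = 119.202 s.
Net downstream speed = 1.630 m/s.
Drift = 1.630 × 119.202 = 194.256 m (downstream).

194.3 m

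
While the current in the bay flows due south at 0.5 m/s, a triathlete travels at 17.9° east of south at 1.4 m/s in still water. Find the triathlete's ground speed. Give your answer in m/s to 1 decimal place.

1.9 m/s

Taking east as x and north as y: velocity relative to the water = (0.430, -1.332) m/s; the water relative to ground = (0.000, -0.500) m/s.
Velocity relative to ground = (0.430, -1.332) + (0.000, -0.500) = (0.430, -1.832) m/s.
Speed = |(0.430, -1.832)| = 1.882 m/s.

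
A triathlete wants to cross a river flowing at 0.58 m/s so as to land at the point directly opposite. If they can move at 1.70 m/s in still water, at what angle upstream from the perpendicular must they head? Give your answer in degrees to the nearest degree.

To cancel the current, the upstream component of the triathlete's velocity must equal the flow: 1.70 sin θ = 0.58.
sin θ = 0.58 / 1.70 = 0.3412.
θ = arcsin(0.3412) = 19.949°.

20°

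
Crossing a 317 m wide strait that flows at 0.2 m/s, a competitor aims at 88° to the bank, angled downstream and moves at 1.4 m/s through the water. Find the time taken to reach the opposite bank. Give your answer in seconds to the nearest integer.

The component of the competitor's velocity perpendicular to the bank is 1.4 × sin 88° = 1.399 m/s.
Only the cross-stream component determines the crossing time; the current contributes nothing perpendicular to the bank.
Time = 317 / 1.399 = 226.567 s.

227 s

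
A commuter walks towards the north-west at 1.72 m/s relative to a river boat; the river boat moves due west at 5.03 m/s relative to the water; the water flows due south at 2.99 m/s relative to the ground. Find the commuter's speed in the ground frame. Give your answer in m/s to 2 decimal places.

6.49 m/s

In east/north components (m/s): commuter relative to river boat = (-1.216, 1.216); river boat relative to water = (-5.030, 0.000); water relative to ground = (0.000, -2.990).
Sum = (-6.246, -1.774) m/s.
Speed = |(-6.246, -1.774)| = 6.493 m/s.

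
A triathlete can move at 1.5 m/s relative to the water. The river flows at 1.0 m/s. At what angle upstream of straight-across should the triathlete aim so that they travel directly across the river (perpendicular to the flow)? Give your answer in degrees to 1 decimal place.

41.8°

To cancel the current, the upstream component of the triathlete's velocity must equal the flow: 1.5 sin θ = 1.0.
sin θ = 1.0 / 1.5 = 0.6667.
θ = arcsin(0.6667) = 41.810°.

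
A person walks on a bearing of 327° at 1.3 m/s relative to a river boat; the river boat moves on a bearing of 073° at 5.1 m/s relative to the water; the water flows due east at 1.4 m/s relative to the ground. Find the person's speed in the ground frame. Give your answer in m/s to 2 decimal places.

In east/north components (m/s): person relative to river boat = (-0.708, 1.090); river boat relative to water = (4.877, 1.491); water relative to ground = (1.400, 0.000).
Sum = (5.569, 2.581) m/s.
Speed = |(5.569, 2.581)| = 6.138 m/s.

6.14 m/s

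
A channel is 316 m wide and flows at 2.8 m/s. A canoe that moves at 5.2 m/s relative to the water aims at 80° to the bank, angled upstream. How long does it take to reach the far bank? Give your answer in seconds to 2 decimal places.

61.71 s

The component of the canoe's velocity perpendicular to the bank is 5.2 × sin 80° = 5.121 m/s.
The current is parallel to the bank, so it does not affect the crossing time.
Time = 316 / 5.121 = 61.707 s.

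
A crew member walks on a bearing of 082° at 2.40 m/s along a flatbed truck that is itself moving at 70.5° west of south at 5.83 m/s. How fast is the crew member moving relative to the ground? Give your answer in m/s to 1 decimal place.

Taking east as x and north as y: flatbed truck velocity = (-5.496, -1.946) m/s; crew member velocity relative to flatbed truck = (2.377, 0.334) m/s.
Velocity relative to ground = (-5.496, -1.946) + (2.377, 0.334) = (-3.119, -1.612) m/s.
Speed = |(-3.119, -1.612)| = 3.511 m/s.

3.5 m/s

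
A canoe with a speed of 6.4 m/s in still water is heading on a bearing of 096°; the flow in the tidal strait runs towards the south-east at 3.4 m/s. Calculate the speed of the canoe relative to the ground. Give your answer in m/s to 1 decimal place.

Taking east as x and north as y: velocity relative to the water = (6.365, -0.669) m/s; the water relative to ground = (2.404, -2.404) m/s.
Velocity relative to ground = (6.365, -0.669) + (2.404, -2.404) = (8.769, -3.073) m/s.
Speed = |(8.769, -3.073)| = 9.292 m/s.

9.3 m/s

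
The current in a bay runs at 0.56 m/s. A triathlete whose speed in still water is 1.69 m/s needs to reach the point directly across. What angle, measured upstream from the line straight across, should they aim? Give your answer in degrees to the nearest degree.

To cancel the current, the upstream component of the triathlete's velocity must equal the flow: 1.69 sin θ = 0.56.
sin θ = 0.56 / 1.69 = 0.3314.
θ = arcsin(0.3314) = 19.351°.

19°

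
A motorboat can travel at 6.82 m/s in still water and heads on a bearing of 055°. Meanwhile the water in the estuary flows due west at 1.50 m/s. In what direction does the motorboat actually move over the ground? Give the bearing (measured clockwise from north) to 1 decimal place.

046.3°

Taking east as x and north as y: velocity relative to the water = (5.587, 3.912) m/s; the water relative to ground = (-1.500, 0.000) m/s.
Velocity relative to ground = (5.587, 3.912) + (-1.500, 0.000) = (4.087, 3.912) m/s.
Bearing = atan2(4.09, 3.91) = 46.25° clockwise from north.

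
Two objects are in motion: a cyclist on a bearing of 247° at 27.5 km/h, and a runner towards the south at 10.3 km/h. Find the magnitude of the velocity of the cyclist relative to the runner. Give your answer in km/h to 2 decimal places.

25.32 km/h

Taking east as x and north as y: cyclist velocity = (-25.314, -10.745) km/h; runner velocity = (0.000, -10.300) km/h.
Velocity of cyclist relative to runner = (-25.314, -10.745) − (0.000, -10.300) = (-25.314, -0.445) km/h.
Magnitude = |(-25.314, -0.445)| = 25.318 km/h.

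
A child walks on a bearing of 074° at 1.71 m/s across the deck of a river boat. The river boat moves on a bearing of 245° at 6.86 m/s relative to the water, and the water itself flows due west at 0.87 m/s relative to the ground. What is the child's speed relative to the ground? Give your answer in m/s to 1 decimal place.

6.0 m/s

In east/north components (m/s): child relative to river boat = (1.644, 0.471); river boat relative to water = (-6.217, -2.899); water relative to ground = (-0.870, 0.000).
Sum = (-5.444, -2.428) m/s.
Speed = |(-5.444, -2.428)| = 5.960 m/s.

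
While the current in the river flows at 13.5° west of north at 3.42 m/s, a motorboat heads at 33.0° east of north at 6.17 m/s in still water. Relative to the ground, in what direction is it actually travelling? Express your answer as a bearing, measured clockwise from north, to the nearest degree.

017°

Taking east as x and north as y: velocity relative to the water = (3.360, 5.175) m/s; the water relative to ground = (-0.798, 3.326) m/s.
Velocity relative to ground = (3.360, 5.175) + (-0.798, 3.326) = (2.562, 8.500) m/s.
Bearing = atan2(2.56, 8.50) = 16.77° clockwise from north.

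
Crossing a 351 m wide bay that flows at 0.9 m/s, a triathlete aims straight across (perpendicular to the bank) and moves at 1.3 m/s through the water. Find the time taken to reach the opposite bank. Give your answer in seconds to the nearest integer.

270 s

The component of the triathlete's velocity perpendicular to the bank is 1.3 m/s.
Only the cross-stream component determines the crossing time; the current contributes nothing perpendicular to the bank.
Time = 351 / 1.300 = 270.000 s.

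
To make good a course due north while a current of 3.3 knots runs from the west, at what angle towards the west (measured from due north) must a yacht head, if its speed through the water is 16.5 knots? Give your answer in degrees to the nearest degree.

12°

The current pushes perpendicular to the desired track; the heading must have a component into the current equal to 3.3 knots: 16.5 sin θ = 3.3.
sin θ = 0.2000, so θ = 11.537°.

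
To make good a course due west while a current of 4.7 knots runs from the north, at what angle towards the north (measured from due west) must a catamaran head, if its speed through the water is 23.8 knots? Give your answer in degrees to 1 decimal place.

The current pushes perpendicular to the desired track; the heading must have a component into the current equal to 4.7 knots: 23.8 sin θ = 4.7.
sin θ = 0.1975, so θ = 11.390°.

11.4°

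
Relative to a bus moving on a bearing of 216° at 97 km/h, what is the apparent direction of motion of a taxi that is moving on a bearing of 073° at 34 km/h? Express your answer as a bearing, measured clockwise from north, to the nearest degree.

045°

Taking east as x and north as y: taxi velocity = (32.514, 9.941) km/h; bus velocity = (-57.015, -78.475) km/h.
Velocity of taxi relative to bus = (32.514, 9.941) − (-57.015, -78.475) = (89.530, 88.415) km/h.
Bearing = atan2(89.53, 88.42) = 45.36° clockwise from north.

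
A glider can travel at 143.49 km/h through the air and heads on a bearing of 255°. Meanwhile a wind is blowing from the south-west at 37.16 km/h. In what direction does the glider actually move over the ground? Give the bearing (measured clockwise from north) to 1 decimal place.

264.5°

Taking east as x and north as y: velocity relative to the air = (-138.601, -37.138) km/h; the air relative to ground = (26.276, 26.276) km/h.
Velocity relative to ground = (-138.601, -37.138) + (26.276, 26.276) = (-112.325, -10.862) km/h.
Bearing = atan2(-112.32, -10.86) = 264.48° clockwise from north.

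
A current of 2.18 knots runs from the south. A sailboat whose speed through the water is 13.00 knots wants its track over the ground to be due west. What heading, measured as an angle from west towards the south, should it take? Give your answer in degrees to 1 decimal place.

9.7°

The current pushes perpendicular to the desired track; the heading must have a component into the current equal to 2.18 knots: 13.00 sin θ = 2.18.
sin θ = 0.1677, so θ = 9.654°.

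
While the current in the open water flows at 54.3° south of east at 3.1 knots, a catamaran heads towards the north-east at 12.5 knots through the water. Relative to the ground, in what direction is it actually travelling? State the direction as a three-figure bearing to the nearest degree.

Taking east as x and north as y: velocity relative to the water = (8.839, 8.839) knots; the water relative to ground = (1.809, -2.517) knots.
Velocity relative to ground = (8.839, 8.839) + (1.809, -2.517) = (10.648, 6.321) knots.
Bearing = atan2(10.65, 6.32) = 59.30° clockwise from north.

059°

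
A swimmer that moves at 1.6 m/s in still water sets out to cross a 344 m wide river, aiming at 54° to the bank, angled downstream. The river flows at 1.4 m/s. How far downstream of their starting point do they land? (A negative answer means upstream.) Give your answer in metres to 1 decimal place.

Perpendicular speed = 1.294 m/s; crossing time = 344 / 1.294 = 265.755 s.
Net downstream speed = 2.340 m/s.
Drift = 2.340 × 265.755 = 621.987 m (downstream).

622.0 m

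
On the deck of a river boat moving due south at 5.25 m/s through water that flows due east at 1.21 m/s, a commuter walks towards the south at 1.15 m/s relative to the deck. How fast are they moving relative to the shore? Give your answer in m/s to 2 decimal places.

In east/north components (m/s): commuter relative to river boat = (0.000, -1.150); river boat relative to water = (0.000, -5.250); water relative to ground = (1.210, 0.000).
Sum = (1.210, -6.400) m/s.
Speed = |(1.210, -6.400)| = 6.513 m/s.

6.51 m/s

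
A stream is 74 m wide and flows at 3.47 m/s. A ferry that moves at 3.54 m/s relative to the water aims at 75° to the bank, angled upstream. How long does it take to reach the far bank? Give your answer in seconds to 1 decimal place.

21.6 s

The component of the ferry's velocity perpendicular to the bank is 3.54 × sin 75° = 3.419 m/s.
Only the cross-stream component determines the crossing time; the current contributes nothing perpendicular to the bank.
Time = 74 / 3.419 = 21.641 s.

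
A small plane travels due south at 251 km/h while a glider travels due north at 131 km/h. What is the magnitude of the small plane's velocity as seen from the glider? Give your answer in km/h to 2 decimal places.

382.00 km/h

Taking east as x and north as y: small plane velocity = (0.000, -251.000) km/h; glider velocity = (0.000, 131.000) km/h.
Velocity of small plane relative to glider = (0.000, -251.000) − (0.000, 131.000) = (0.000, -382.000) km/h.
Magnitude = |(0.000, -382.000)| = 382.000 km/h.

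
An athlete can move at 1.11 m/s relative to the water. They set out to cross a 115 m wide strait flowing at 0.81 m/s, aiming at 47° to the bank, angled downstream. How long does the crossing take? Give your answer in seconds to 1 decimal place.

The component of the athlete's velocity perpendicular to the bank is 1.11 × sin 47° = 0.812 m/s.
The flow acts along the bank and has no component across it.
Time = 115 / 0.812 = 141.660 s.

141.7 s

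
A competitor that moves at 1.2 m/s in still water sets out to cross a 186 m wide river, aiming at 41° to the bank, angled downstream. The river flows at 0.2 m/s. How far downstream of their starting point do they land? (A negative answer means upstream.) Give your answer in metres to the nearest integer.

Perpendicular speed = 0.787 m/s; crossing time = 186 / 0.787 = 236.259 s.
Net downstream speed = 1.106 m/s.
Drift = 1.106 × 236.259 = 261.220 m (downstream).

261 m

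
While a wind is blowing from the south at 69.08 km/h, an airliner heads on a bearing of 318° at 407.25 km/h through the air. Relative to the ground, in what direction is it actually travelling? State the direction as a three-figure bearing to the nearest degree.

324°

Taking east as x and north as y: velocity relative to the air = (-272.503, 302.646) km/h; the air relative to ground = (0.000, 69.080) km/h.
Velocity relative to ground = (-272.503, 302.646) + (0.000, 69.080) = (-272.503, 371.726) km/h.
Bearing = atan2(-272.50, 371.73) = 323.76° clockwise from north.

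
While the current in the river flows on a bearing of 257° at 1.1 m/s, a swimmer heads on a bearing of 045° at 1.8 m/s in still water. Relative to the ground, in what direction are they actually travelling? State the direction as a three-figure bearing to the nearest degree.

011°

Taking east as x and north as y: velocity relative to the water = (1.273, 1.273) m/s; the water relative to ground = (-1.072, -0.247) m/s.
Velocity relative to ground = (1.273, 1.273) + (-1.072, -0.247) = (0.201, 1.025) m/s.
Bearing = atan2(0.20, 1.03) = 11.09° clockwise from north.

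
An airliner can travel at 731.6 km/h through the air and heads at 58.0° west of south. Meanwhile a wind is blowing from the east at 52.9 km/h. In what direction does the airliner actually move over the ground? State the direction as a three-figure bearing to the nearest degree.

240°

Taking east as x and north as y: velocity relative to the air = (-620.432, -387.689) km/h; the air relative to ground = (-52.900, 0.000) km/h.
Velocity relative to ground = (-620.432, -387.689) + (-52.900, 0.000) = (-673.332, -387.689) km/h.
Bearing = atan2(-673.33, -387.69) = 240.07° clockwise from north.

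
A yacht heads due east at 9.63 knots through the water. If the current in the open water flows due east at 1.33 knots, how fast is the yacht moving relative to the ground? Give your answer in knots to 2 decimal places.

10.96 knots

Taking east as x and north as y: velocity relative to the water = (9.630, 0.000) knots; the water relative to ground = (1.330, 0.000) knots.
Velocity relative to ground = (9.630, 0.000) + (1.330, 0.000) = (10.960, 0.000) knots.
Speed = |(10.960, 0.000)| = 10.960 knots.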